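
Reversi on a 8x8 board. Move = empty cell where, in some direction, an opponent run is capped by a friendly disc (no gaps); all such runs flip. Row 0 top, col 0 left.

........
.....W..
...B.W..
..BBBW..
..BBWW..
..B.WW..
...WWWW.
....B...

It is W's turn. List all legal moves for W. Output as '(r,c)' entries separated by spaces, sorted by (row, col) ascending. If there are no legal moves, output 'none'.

Answer: (1,2) (2,1) (2,2) (2,4) (3,1) (4,1) (6,1)

Derivation:
(1,2): flips 2 -> legal
(1,3): no bracket -> illegal
(1,4): no bracket -> illegal
(2,1): flips 2 -> legal
(2,2): flips 1 -> legal
(2,4): flips 1 -> legal
(3,1): flips 3 -> legal
(4,1): flips 3 -> legal
(5,1): no bracket -> illegal
(5,3): no bracket -> illegal
(6,1): flips 3 -> legal
(6,2): no bracket -> illegal
(7,3): no bracket -> illegal
(7,5): no bracket -> illegal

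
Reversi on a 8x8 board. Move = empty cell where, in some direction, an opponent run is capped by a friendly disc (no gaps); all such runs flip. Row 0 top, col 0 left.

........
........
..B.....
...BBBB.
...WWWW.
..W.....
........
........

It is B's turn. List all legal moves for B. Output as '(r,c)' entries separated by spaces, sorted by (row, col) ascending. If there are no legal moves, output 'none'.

(3,2): no bracket -> illegal
(3,7): no bracket -> illegal
(4,1): no bracket -> illegal
(4,2): no bracket -> illegal
(4,7): no bracket -> illegal
(5,1): no bracket -> illegal
(5,3): flips 2 -> legal
(5,4): flips 2 -> legal
(5,5): flips 2 -> legal
(5,6): flips 2 -> legal
(5,7): flips 1 -> legal
(6,1): flips 2 -> legal
(6,2): no bracket -> illegal
(6,3): no bracket -> illegal

Answer: (5,3) (5,4) (5,5) (5,6) (5,7) (6,1)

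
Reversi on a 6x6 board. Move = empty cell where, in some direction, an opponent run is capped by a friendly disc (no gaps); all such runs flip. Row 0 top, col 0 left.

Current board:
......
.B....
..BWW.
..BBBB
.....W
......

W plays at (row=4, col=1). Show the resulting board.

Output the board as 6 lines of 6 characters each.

Answer: ......
.B....
..BWW.
..WBBB
.W...W
......

Derivation:
Place W at (4,1); scan 8 dirs for brackets.
Dir NW: first cell '.' (not opp) -> no flip
Dir N: first cell '.' (not opp) -> no flip
Dir NE: opp run (3,2) capped by W -> flip
Dir W: first cell '.' (not opp) -> no flip
Dir E: first cell '.' (not opp) -> no flip
Dir SW: first cell '.' (not opp) -> no flip
Dir S: first cell '.' (not opp) -> no flip
Dir SE: first cell '.' (not opp) -> no flip
All flips: (3,2)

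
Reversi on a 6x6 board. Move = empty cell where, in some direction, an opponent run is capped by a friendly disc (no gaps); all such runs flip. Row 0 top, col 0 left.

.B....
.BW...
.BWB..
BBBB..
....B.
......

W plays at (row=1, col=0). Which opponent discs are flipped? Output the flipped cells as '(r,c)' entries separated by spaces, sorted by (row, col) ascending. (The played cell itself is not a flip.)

Answer: (1,1)

Derivation:
Dir NW: edge -> no flip
Dir N: first cell '.' (not opp) -> no flip
Dir NE: opp run (0,1), next=edge -> no flip
Dir W: edge -> no flip
Dir E: opp run (1,1) capped by W -> flip
Dir SW: edge -> no flip
Dir S: first cell '.' (not opp) -> no flip
Dir SE: opp run (2,1) (3,2), next='.' -> no flip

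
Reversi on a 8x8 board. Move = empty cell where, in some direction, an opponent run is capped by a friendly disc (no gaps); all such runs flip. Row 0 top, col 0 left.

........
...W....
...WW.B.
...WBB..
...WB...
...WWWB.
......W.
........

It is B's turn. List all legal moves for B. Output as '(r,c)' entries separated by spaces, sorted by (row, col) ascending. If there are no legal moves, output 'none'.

Answer: (0,2) (1,2) (1,4) (2,2) (3,2) (4,2) (5,2) (6,2) (6,4) (7,6) (7,7)

Derivation:
(0,2): flips 2 -> legal
(0,3): no bracket -> illegal
(0,4): no bracket -> illegal
(1,2): flips 1 -> legal
(1,4): flips 1 -> legal
(1,5): no bracket -> illegal
(2,2): flips 1 -> legal
(2,5): no bracket -> illegal
(3,2): flips 1 -> legal
(4,2): flips 1 -> legal
(4,5): no bracket -> illegal
(4,6): no bracket -> illegal
(5,2): flips 4 -> legal
(5,7): no bracket -> illegal
(6,2): flips 1 -> legal
(6,3): no bracket -> illegal
(6,4): flips 1 -> legal
(6,5): no bracket -> illegal
(6,7): no bracket -> illegal
(7,5): no bracket -> illegal
(7,6): flips 1 -> legal
(7,7): flips 2 -> legal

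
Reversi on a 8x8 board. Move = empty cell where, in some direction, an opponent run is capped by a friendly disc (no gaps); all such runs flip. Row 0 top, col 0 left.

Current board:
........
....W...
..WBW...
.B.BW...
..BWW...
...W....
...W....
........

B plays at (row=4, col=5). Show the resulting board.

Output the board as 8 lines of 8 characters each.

Answer: ........
....W...
..WBW...
.B.BB...
..BBBB..
...W....
...W....
........

Derivation:
Place B at (4,5); scan 8 dirs for brackets.
Dir NW: opp run (3,4) capped by B -> flip
Dir N: first cell '.' (not opp) -> no flip
Dir NE: first cell '.' (not opp) -> no flip
Dir W: opp run (4,4) (4,3) capped by B -> flip
Dir E: first cell '.' (not opp) -> no flip
Dir SW: first cell '.' (not opp) -> no flip
Dir S: first cell '.' (not opp) -> no flip
Dir SE: first cell '.' (not opp) -> no flip
All flips: (3,4) (4,3) (4,4)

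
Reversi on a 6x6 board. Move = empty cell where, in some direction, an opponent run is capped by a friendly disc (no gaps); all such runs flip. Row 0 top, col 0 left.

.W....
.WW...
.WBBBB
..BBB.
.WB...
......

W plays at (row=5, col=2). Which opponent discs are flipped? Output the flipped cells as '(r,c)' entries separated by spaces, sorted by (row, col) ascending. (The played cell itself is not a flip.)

Dir NW: first cell 'W' (not opp) -> no flip
Dir N: opp run (4,2) (3,2) (2,2) capped by W -> flip
Dir NE: first cell '.' (not opp) -> no flip
Dir W: first cell '.' (not opp) -> no flip
Dir E: first cell '.' (not opp) -> no flip
Dir SW: edge -> no flip
Dir S: edge -> no flip
Dir SE: edge -> no flip

Answer: (2,2) (3,2) (4,2)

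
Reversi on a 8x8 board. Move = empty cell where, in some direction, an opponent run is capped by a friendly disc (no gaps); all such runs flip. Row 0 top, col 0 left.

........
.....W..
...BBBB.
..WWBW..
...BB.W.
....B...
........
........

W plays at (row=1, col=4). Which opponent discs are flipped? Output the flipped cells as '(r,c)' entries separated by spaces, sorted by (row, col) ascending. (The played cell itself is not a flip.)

Answer: (2,3)

Derivation:
Dir NW: first cell '.' (not opp) -> no flip
Dir N: first cell '.' (not opp) -> no flip
Dir NE: first cell '.' (not opp) -> no flip
Dir W: first cell '.' (not opp) -> no flip
Dir E: first cell 'W' (not opp) -> no flip
Dir SW: opp run (2,3) capped by W -> flip
Dir S: opp run (2,4) (3,4) (4,4) (5,4), next='.' -> no flip
Dir SE: opp run (2,5), next='.' -> no flip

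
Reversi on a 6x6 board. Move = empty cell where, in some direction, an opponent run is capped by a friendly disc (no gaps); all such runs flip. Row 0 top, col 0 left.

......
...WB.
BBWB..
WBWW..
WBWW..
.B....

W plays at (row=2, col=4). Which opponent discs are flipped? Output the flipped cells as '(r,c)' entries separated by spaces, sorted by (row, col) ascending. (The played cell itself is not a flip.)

Answer: (2,3)

Derivation:
Dir NW: first cell 'W' (not opp) -> no flip
Dir N: opp run (1,4), next='.' -> no flip
Dir NE: first cell '.' (not opp) -> no flip
Dir W: opp run (2,3) capped by W -> flip
Dir E: first cell '.' (not opp) -> no flip
Dir SW: first cell 'W' (not opp) -> no flip
Dir S: first cell '.' (not opp) -> no flip
Dir SE: first cell '.' (not opp) -> no flip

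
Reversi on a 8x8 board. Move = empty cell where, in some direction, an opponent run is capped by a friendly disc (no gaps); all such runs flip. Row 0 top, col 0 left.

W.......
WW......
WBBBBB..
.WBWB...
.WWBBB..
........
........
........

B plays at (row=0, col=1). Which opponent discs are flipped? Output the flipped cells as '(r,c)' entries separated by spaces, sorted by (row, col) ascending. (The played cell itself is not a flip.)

Dir NW: edge -> no flip
Dir N: edge -> no flip
Dir NE: edge -> no flip
Dir W: opp run (0,0), next=edge -> no flip
Dir E: first cell '.' (not opp) -> no flip
Dir SW: opp run (1,0), next=edge -> no flip
Dir S: opp run (1,1) capped by B -> flip
Dir SE: first cell '.' (not opp) -> no flip

Answer: (1,1)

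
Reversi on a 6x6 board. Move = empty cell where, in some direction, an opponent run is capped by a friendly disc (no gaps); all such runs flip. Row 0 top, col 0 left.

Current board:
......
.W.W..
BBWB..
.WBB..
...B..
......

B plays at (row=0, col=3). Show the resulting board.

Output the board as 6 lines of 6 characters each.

Place B at (0,3); scan 8 dirs for brackets.
Dir NW: edge -> no flip
Dir N: edge -> no flip
Dir NE: edge -> no flip
Dir W: first cell '.' (not opp) -> no flip
Dir E: first cell '.' (not opp) -> no flip
Dir SW: first cell '.' (not opp) -> no flip
Dir S: opp run (1,3) capped by B -> flip
Dir SE: first cell '.' (not opp) -> no flip
All flips: (1,3)

Answer: ...B..
.W.B..
BBWB..
.WBB..
...B..
......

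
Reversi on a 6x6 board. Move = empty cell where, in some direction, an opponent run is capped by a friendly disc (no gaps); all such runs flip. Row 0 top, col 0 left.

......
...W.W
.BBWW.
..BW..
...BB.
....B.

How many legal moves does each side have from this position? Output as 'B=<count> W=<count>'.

-- B to move --
(0,2): no bracket -> illegal
(0,3): flips 3 -> legal
(0,4): flips 1 -> legal
(0,5): no bracket -> illegal
(1,2): no bracket -> illegal
(1,4): flips 1 -> legal
(2,5): flips 2 -> legal
(3,4): flips 1 -> legal
(3,5): no bracket -> illegal
(4,2): no bracket -> illegal
B mobility = 5
-- W to move --
(1,0): no bracket -> illegal
(1,1): flips 1 -> legal
(1,2): no bracket -> illegal
(2,0): flips 2 -> legal
(3,0): no bracket -> illegal
(3,1): flips 2 -> legal
(3,4): no bracket -> illegal
(3,5): no bracket -> illegal
(4,1): flips 1 -> legal
(4,2): no bracket -> illegal
(4,5): no bracket -> illegal
(5,2): no bracket -> illegal
(5,3): flips 1 -> legal
(5,5): flips 1 -> legal
W mobility = 6

Answer: B=5 W=6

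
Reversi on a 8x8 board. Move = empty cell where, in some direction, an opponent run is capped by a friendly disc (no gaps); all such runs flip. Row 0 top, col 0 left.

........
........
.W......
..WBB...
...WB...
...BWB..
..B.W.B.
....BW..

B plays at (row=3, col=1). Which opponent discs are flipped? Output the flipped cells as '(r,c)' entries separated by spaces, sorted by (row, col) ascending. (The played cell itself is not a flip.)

Dir NW: first cell '.' (not opp) -> no flip
Dir N: opp run (2,1), next='.' -> no flip
Dir NE: first cell '.' (not opp) -> no flip
Dir W: first cell '.' (not opp) -> no flip
Dir E: opp run (3,2) capped by B -> flip
Dir SW: first cell '.' (not opp) -> no flip
Dir S: first cell '.' (not opp) -> no flip
Dir SE: first cell '.' (not opp) -> no flip

Answer: (3,2)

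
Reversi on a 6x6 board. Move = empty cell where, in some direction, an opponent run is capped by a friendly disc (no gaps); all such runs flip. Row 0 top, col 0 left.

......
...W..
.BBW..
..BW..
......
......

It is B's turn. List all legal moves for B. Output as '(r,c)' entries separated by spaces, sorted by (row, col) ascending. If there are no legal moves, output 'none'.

Answer: (0,4) (1,4) (2,4) (3,4) (4,4)

Derivation:
(0,2): no bracket -> illegal
(0,3): no bracket -> illegal
(0,4): flips 1 -> legal
(1,2): no bracket -> illegal
(1,4): flips 1 -> legal
(2,4): flips 1 -> legal
(3,4): flips 1 -> legal
(4,2): no bracket -> illegal
(4,3): no bracket -> illegal
(4,4): flips 1 -> legal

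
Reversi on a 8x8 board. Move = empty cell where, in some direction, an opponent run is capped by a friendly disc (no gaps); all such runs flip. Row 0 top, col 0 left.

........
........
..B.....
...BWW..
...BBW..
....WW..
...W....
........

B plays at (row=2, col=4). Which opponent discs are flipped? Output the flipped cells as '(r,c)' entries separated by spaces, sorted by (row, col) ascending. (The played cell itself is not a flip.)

Answer: (3,4)

Derivation:
Dir NW: first cell '.' (not opp) -> no flip
Dir N: first cell '.' (not opp) -> no flip
Dir NE: first cell '.' (not opp) -> no flip
Dir W: first cell '.' (not opp) -> no flip
Dir E: first cell '.' (not opp) -> no flip
Dir SW: first cell 'B' (not opp) -> no flip
Dir S: opp run (3,4) capped by B -> flip
Dir SE: opp run (3,5), next='.' -> no flip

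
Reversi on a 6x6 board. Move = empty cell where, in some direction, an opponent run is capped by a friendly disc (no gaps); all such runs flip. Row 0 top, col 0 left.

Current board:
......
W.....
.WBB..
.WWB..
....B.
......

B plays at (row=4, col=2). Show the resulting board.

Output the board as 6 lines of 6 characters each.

Answer: ......
W.....
.WBB..
.WBB..
..B.B.
......

Derivation:
Place B at (4,2); scan 8 dirs for brackets.
Dir NW: opp run (3,1), next='.' -> no flip
Dir N: opp run (3,2) capped by B -> flip
Dir NE: first cell 'B' (not opp) -> no flip
Dir W: first cell '.' (not opp) -> no flip
Dir E: first cell '.' (not opp) -> no flip
Dir SW: first cell '.' (not opp) -> no flip
Dir S: first cell '.' (not opp) -> no flip
Dir SE: first cell '.' (not opp) -> no flip
All flips: (3,2)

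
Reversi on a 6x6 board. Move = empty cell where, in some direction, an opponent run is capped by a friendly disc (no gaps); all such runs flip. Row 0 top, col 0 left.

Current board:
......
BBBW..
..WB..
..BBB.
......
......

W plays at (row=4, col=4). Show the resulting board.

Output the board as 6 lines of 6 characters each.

Answer: ......
BBBW..
..WB..
..BWB.
....W.
......

Derivation:
Place W at (4,4); scan 8 dirs for brackets.
Dir NW: opp run (3,3) capped by W -> flip
Dir N: opp run (3,4), next='.' -> no flip
Dir NE: first cell '.' (not opp) -> no flip
Dir W: first cell '.' (not opp) -> no flip
Dir E: first cell '.' (not opp) -> no flip
Dir SW: first cell '.' (not opp) -> no flip
Dir S: first cell '.' (not opp) -> no flip
Dir SE: first cell '.' (not opp) -> no flip
All flips: (3,3)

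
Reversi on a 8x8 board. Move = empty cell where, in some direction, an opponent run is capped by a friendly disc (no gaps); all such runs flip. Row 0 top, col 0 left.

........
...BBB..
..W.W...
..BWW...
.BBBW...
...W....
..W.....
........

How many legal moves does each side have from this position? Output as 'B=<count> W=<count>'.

-- B to move --
(1,1): no bracket -> illegal
(1,2): flips 1 -> legal
(2,1): no bracket -> illegal
(2,3): flips 1 -> legal
(2,5): flips 1 -> legal
(3,1): flips 1 -> legal
(3,5): flips 3 -> legal
(4,5): flips 1 -> legal
(5,1): no bracket -> illegal
(5,2): no bracket -> illegal
(5,4): flips 3 -> legal
(5,5): no bracket -> illegal
(6,1): no bracket -> illegal
(6,3): flips 1 -> legal
(6,4): flips 1 -> legal
(7,1): no bracket -> illegal
(7,2): no bracket -> illegal
(7,3): no bracket -> illegal
B mobility = 9
-- W to move --
(0,2): flips 1 -> legal
(0,3): no bracket -> illegal
(0,4): flips 2 -> legal
(0,5): no bracket -> illegal
(0,6): flips 1 -> legal
(1,2): no bracket -> illegal
(1,6): no bracket -> illegal
(2,1): no bracket -> illegal
(2,3): no bracket -> illegal
(2,5): no bracket -> illegal
(2,6): no bracket -> illegal
(3,0): no bracket -> illegal
(3,1): flips 2 -> legal
(4,0): flips 3 -> legal
(5,0): no bracket -> illegal
(5,1): flips 1 -> legal
(5,2): flips 3 -> legal
(5,4): no bracket -> illegal
W mobility = 7

Answer: B=9 W=7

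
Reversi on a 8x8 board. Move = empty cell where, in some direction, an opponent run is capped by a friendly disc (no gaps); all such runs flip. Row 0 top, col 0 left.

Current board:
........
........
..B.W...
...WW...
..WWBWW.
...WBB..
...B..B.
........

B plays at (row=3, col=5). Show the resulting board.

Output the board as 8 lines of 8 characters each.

Place B at (3,5); scan 8 dirs for brackets.
Dir NW: opp run (2,4), next='.' -> no flip
Dir N: first cell '.' (not opp) -> no flip
Dir NE: first cell '.' (not opp) -> no flip
Dir W: opp run (3,4) (3,3), next='.' -> no flip
Dir E: first cell '.' (not opp) -> no flip
Dir SW: first cell 'B' (not opp) -> no flip
Dir S: opp run (4,5) capped by B -> flip
Dir SE: opp run (4,6), next='.' -> no flip
All flips: (4,5)

Answer: ........
........
..B.W...
...WWB..
..WWBBW.
...WBB..
...B..B.
........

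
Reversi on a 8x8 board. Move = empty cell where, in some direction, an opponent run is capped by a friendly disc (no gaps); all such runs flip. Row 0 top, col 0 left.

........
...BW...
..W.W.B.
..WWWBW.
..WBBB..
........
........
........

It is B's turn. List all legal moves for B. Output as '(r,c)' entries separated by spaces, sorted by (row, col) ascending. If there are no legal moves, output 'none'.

Answer: (0,4) (1,1) (1,5) (2,1) (2,3) (2,5) (2,7) (3,1) (3,7) (4,1) (4,6)

Derivation:
(0,3): no bracket -> illegal
(0,4): flips 3 -> legal
(0,5): no bracket -> illegal
(1,1): flips 2 -> legal
(1,2): no bracket -> illegal
(1,5): flips 1 -> legal
(2,1): flips 1 -> legal
(2,3): flips 2 -> legal
(2,5): flips 1 -> legal
(2,7): flips 1 -> legal
(3,1): flips 4 -> legal
(3,7): flips 1 -> legal
(4,1): flips 1 -> legal
(4,6): flips 1 -> legal
(4,7): no bracket -> illegal
(5,1): no bracket -> illegal
(5,2): no bracket -> illegal
(5,3): no bracket -> illegal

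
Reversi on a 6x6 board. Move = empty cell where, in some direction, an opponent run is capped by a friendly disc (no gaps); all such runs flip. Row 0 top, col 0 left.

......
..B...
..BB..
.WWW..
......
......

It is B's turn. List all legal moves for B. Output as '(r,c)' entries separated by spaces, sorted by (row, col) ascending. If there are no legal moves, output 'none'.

(2,0): no bracket -> illegal
(2,1): no bracket -> illegal
(2,4): no bracket -> illegal
(3,0): no bracket -> illegal
(3,4): no bracket -> illegal
(4,0): flips 1 -> legal
(4,1): flips 1 -> legal
(4,2): flips 1 -> legal
(4,3): flips 1 -> legal
(4,4): flips 1 -> legal

Answer: (4,0) (4,1) (4,2) (4,3) (4,4)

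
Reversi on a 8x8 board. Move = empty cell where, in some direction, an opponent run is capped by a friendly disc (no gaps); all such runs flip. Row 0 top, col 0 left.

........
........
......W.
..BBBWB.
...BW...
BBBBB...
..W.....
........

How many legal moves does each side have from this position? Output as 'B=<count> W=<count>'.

-- B to move --
(1,5): no bracket -> illegal
(1,6): flips 1 -> legal
(1,7): flips 3 -> legal
(2,4): no bracket -> illegal
(2,5): no bracket -> illegal
(2,7): no bracket -> illegal
(3,7): no bracket -> illegal
(4,5): flips 1 -> legal
(4,6): no bracket -> illegal
(5,5): flips 1 -> legal
(6,1): no bracket -> illegal
(6,3): no bracket -> illegal
(7,1): flips 1 -> legal
(7,2): flips 1 -> legal
(7,3): flips 1 -> legal
B mobility = 7
-- W to move --
(2,1): no bracket -> illegal
(2,2): flips 1 -> legal
(2,3): no bracket -> illegal
(2,4): flips 1 -> legal
(2,5): no bracket -> illegal
(2,7): no bracket -> illegal
(3,1): flips 3 -> legal
(3,7): flips 1 -> legal
(4,0): flips 1 -> legal
(4,1): no bracket -> illegal
(4,2): flips 2 -> legal
(4,5): no bracket -> illegal
(4,6): flips 1 -> legal
(4,7): no bracket -> illegal
(5,5): no bracket -> illegal
(6,0): no bracket -> illegal
(6,1): no bracket -> illegal
(6,3): no bracket -> illegal
(6,4): flips 1 -> legal
(6,5): no bracket -> illegal
W mobility = 8

Answer: B=7 W=8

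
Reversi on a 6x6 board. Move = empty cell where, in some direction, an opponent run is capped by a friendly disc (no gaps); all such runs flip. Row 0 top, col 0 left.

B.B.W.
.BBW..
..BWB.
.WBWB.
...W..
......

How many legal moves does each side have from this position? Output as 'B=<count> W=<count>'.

-- B to move --
(0,3): no bracket -> illegal
(0,5): no bracket -> illegal
(1,4): flips 2 -> legal
(1,5): no bracket -> illegal
(2,0): no bracket -> illegal
(2,1): no bracket -> illegal
(3,0): flips 1 -> legal
(4,0): flips 1 -> legal
(4,1): no bracket -> illegal
(4,2): flips 1 -> legal
(4,4): flips 1 -> legal
(5,2): flips 1 -> legal
(5,3): no bracket -> illegal
(5,4): flips 1 -> legal
B mobility = 7
-- W to move --
(0,1): flips 1 -> legal
(0,3): no bracket -> illegal
(1,0): flips 2 -> legal
(1,4): no bracket -> illegal
(1,5): flips 1 -> legal
(2,0): no bracket -> illegal
(2,1): flips 2 -> legal
(2,5): flips 2 -> legal
(3,5): flips 2 -> legal
(4,1): flips 1 -> legal
(4,2): no bracket -> illegal
(4,4): no bracket -> illegal
(4,5): flips 1 -> legal
W mobility = 8

Answer: B=7 W=8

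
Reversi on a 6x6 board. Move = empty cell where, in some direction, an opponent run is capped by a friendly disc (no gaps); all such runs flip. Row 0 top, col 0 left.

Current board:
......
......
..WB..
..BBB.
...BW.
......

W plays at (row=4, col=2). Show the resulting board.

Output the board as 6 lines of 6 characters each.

Answer: ......
......
..WB..
..WBB.
..WWW.
......

Derivation:
Place W at (4,2); scan 8 dirs for brackets.
Dir NW: first cell '.' (not opp) -> no flip
Dir N: opp run (3,2) capped by W -> flip
Dir NE: opp run (3,3), next='.' -> no flip
Dir W: first cell '.' (not opp) -> no flip
Dir E: opp run (4,3) capped by W -> flip
Dir SW: first cell '.' (not opp) -> no flip
Dir S: first cell '.' (not opp) -> no flip
Dir SE: first cell '.' (not opp) -> no flip
All flips: (3,2) (4,3)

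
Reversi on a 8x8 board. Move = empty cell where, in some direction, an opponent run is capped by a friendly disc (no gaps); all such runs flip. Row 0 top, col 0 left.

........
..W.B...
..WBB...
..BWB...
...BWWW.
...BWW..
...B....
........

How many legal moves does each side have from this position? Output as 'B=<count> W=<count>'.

-- B to move --
(0,1): flips 1 -> legal
(0,2): flips 2 -> legal
(0,3): no bracket -> illegal
(1,1): no bracket -> illegal
(1,3): no bracket -> illegal
(2,1): flips 1 -> legal
(3,1): no bracket -> illegal
(3,5): flips 1 -> legal
(3,6): flips 2 -> legal
(3,7): no bracket -> illegal
(4,2): flips 1 -> legal
(4,7): flips 3 -> legal
(5,6): flips 3 -> legal
(5,7): no bracket -> illegal
(6,4): flips 2 -> legal
(6,5): flips 1 -> legal
(6,6): no bracket -> illegal
B mobility = 10
-- W to move --
(0,3): no bracket -> illegal
(0,4): flips 3 -> legal
(0,5): no bracket -> illegal
(1,3): flips 1 -> legal
(1,5): flips 1 -> legal
(2,1): flips 2 -> legal
(2,5): flips 2 -> legal
(3,1): flips 1 -> legal
(3,5): flips 1 -> legal
(4,1): no bracket -> illegal
(4,2): flips 2 -> legal
(5,2): flips 1 -> legal
(6,2): flips 1 -> legal
(6,4): no bracket -> illegal
(7,2): flips 1 -> legal
(7,3): flips 3 -> legal
(7,4): no bracket -> illegal
W mobility = 12

Answer: B=10 W=12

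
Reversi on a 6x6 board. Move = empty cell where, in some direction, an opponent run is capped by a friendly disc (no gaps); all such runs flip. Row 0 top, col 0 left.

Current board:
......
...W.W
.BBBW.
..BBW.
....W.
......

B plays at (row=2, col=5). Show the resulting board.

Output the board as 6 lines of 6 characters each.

Answer: ......
...W.W
.BBBBB
..BBW.
....W.
......

Derivation:
Place B at (2,5); scan 8 dirs for brackets.
Dir NW: first cell '.' (not opp) -> no flip
Dir N: opp run (1,5), next='.' -> no flip
Dir NE: edge -> no flip
Dir W: opp run (2,4) capped by B -> flip
Dir E: edge -> no flip
Dir SW: opp run (3,4), next='.' -> no flip
Dir S: first cell '.' (not opp) -> no flip
Dir SE: edge -> no flip
All flips: (2,4)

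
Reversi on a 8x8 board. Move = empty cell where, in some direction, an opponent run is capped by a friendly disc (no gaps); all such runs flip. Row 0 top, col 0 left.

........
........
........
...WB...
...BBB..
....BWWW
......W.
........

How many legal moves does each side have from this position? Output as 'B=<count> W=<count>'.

Answer: B=6 W=3

Derivation:
-- B to move --
(2,2): flips 1 -> legal
(2,3): flips 1 -> legal
(2,4): no bracket -> illegal
(3,2): flips 1 -> legal
(4,2): no bracket -> illegal
(4,6): no bracket -> illegal
(4,7): no bracket -> illegal
(6,4): no bracket -> illegal
(6,5): flips 1 -> legal
(6,7): flips 1 -> legal
(7,5): no bracket -> illegal
(7,6): no bracket -> illegal
(7,7): flips 2 -> legal
B mobility = 6
-- W to move --
(2,3): flips 2 -> legal
(2,4): no bracket -> illegal
(2,5): no bracket -> illegal
(3,2): no bracket -> illegal
(3,5): flips 2 -> legal
(3,6): no bracket -> illegal
(4,2): no bracket -> illegal
(4,6): no bracket -> illegal
(5,2): no bracket -> illegal
(5,3): flips 2 -> legal
(6,3): no bracket -> illegal
(6,4): no bracket -> illegal
(6,5): no bracket -> illegal
W mobility = 3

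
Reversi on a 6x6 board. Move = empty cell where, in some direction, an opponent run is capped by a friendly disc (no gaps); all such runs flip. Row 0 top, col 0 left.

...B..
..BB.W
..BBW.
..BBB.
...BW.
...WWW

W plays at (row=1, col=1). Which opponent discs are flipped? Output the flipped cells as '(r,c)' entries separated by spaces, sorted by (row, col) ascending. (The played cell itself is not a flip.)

Dir NW: first cell '.' (not opp) -> no flip
Dir N: first cell '.' (not opp) -> no flip
Dir NE: first cell '.' (not opp) -> no flip
Dir W: first cell '.' (not opp) -> no flip
Dir E: opp run (1,2) (1,3), next='.' -> no flip
Dir SW: first cell '.' (not opp) -> no flip
Dir S: first cell '.' (not opp) -> no flip
Dir SE: opp run (2,2) (3,3) capped by W -> flip

Answer: (2,2) (3,3)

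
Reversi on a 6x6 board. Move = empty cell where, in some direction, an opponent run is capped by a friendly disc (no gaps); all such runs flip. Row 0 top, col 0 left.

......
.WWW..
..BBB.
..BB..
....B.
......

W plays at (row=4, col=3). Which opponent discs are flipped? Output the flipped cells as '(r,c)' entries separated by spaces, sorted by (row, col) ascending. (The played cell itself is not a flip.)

Answer: (2,3) (3,3)

Derivation:
Dir NW: opp run (3,2), next='.' -> no flip
Dir N: opp run (3,3) (2,3) capped by W -> flip
Dir NE: first cell '.' (not opp) -> no flip
Dir W: first cell '.' (not opp) -> no flip
Dir E: opp run (4,4), next='.' -> no flip
Dir SW: first cell '.' (not opp) -> no flip
Dir S: first cell '.' (not opp) -> no flip
Dir SE: first cell '.' (not opp) -> no flip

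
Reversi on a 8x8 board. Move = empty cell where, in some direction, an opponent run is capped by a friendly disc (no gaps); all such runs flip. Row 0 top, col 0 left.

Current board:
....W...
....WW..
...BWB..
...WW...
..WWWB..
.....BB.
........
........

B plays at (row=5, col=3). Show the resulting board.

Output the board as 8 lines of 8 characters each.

Place B at (5,3); scan 8 dirs for brackets.
Dir NW: opp run (4,2), next='.' -> no flip
Dir N: opp run (4,3) (3,3) capped by B -> flip
Dir NE: opp run (4,4), next='.' -> no flip
Dir W: first cell '.' (not opp) -> no flip
Dir E: first cell '.' (not opp) -> no flip
Dir SW: first cell '.' (not opp) -> no flip
Dir S: first cell '.' (not opp) -> no flip
Dir SE: first cell '.' (not opp) -> no flip
All flips: (3,3) (4,3)

Answer: ....W...
....WW..
...BWB..
...BW...
..WBWB..
...B.BB.
........
........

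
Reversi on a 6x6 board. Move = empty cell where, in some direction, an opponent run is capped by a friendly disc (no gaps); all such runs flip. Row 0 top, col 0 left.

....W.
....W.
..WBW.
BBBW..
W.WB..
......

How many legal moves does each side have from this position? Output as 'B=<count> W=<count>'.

Answer: B=10 W=5

Derivation:
-- B to move --
(0,3): no bracket -> illegal
(0,5): flips 1 -> legal
(1,1): no bracket -> illegal
(1,2): flips 1 -> legal
(1,3): flips 1 -> legal
(1,5): no bracket -> illegal
(2,1): flips 1 -> legal
(2,5): flips 1 -> legal
(3,4): flips 1 -> legal
(3,5): no bracket -> illegal
(4,1): flips 1 -> legal
(4,4): no bracket -> illegal
(5,0): flips 1 -> legal
(5,1): no bracket -> illegal
(5,2): flips 1 -> legal
(5,3): flips 1 -> legal
B mobility = 10
-- W to move --
(1,2): no bracket -> illegal
(1,3): flips 1 -> legal
(2,0): flips 2 -> legal
(2,1): no bracket -> illegal
(3,4): no bracket -> illegal
(4,1): flips 2 -> legal
(4,4): flips 1 -> legal
(5,2): no bracket -> illegal
(5,3): flips 1 -> legal
(5,4): no bracket -> illegal
W mobility = 5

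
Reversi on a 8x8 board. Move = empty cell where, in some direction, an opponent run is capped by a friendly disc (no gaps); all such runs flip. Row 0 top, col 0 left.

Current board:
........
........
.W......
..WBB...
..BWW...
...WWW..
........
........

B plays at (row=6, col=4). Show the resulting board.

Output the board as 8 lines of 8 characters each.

Answer: ........
........
.W......
..WBB...
..BWB...
...BBW..
....B...
........

Derivation:
Place B at (6,4); scan 8 dirs for brackets.
Dir NW: opp run (5,3) capped by B -> flip
Dir N: opp run (5,4) (4,4) capped by B -> flip
Dir NE: opp run (5,5), next='.' -> no flip
Dir W: first cell '.' (not opp) -> no flip
Dir E: first cell '.' (not opp) -> no flip
Dir SW: first cell '.' (not opp) -> no flip
Dir S: first cell '.' (not opp) -> no flip
Dir SE: first cell '.' (not opp) -> no flip
All flips: (4,4) (5,3) (5,4)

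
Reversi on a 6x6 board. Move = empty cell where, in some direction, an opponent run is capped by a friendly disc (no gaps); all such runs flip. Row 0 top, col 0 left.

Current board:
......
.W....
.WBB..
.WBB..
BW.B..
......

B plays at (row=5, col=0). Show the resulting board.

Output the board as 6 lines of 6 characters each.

Answer: ......
.W....
.WBB..
.WBB..
BB.B..
B.....

Derivation:
Place B at (5,0); scan 8 dirs for brackets.
Dir NW: edge -> no flip
Dir N: first cell 'B' (not opp) -> no flip
Dir NE: opp run (4,1) capped by B -> flip
Dir W: edge -> no flip
Dir E: first cell '.' (not opp) -> no flip
Dir SW: edge -> no flip
Dir S: edge -> no flip
Dir SE: edge -> no flip
All flips: (4,1)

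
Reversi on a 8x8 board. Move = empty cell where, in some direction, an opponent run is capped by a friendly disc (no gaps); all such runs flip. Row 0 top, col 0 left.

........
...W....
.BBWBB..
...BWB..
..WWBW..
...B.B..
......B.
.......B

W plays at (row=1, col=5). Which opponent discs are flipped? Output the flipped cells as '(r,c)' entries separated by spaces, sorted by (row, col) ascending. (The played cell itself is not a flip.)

Dir NW: first cell '.' (not opp) -> no flip
Dir N: first cell '.' (not opp) -> no flip
Dir NE: first cell '.' (not opp) -> no flip
Dir W: first cell '.' (not opp) -> no flip
Dir E: first cell '.' (not opp) -> no flip
Dir SW: opp run (2,4) (3,3) capped by W -> flip
Dir S: opp run (2,5) (3,5) capped by W -> flip
Dir SE: first cell '.' (not opp) -> no flip

Answer: (2,4) (2,5) (3,3) (3,5)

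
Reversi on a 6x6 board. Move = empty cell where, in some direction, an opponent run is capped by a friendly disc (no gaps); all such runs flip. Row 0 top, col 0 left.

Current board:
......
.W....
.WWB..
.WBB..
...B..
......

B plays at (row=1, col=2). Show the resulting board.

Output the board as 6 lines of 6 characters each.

Answer: ......
.WB...
.WBB..
.WBB..
...B..
......

Derivation:
Place B at (1,2); scan 8 dirs for brackets.
Dir NW: first cell '.' (not opp) -> no flip
Dir N: first cell '.' (not opp) -> no flip
Dir NE: first cell '.' (not opp) -> no flip
Dir W: opp run (1,1), next='.' -> no flip
Dir E: first cell '.' (not opp) -> no flip
Dir SW: opp run (2,1), next='.' -> no flip
Dir S: opp run (2,2) capped by B -> flip
Dir SE: first cell 'B' (not opp) -> no flip
All flips: (2,2)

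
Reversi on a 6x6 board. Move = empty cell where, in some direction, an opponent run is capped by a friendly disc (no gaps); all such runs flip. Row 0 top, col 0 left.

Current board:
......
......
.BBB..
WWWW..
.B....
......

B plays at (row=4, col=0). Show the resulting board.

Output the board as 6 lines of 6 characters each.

Answer: ......
......
.BBB..
WBWW..
BB....
......

Derivation:
Place B at (4,0); scan 8 dirs for brackets.
Dir NW: edge -> no flip
Dir N: opp run (3,0), next='.' -> no flip
Dir NE: opp run (3,1) capped by B -> flip
Dir W: edge -> no flip
Dir E: first cell 'B' (not opp) -> no flip
Dir SW: edge -> no flip
Dir S: first cell '.' (not opp) -> no flip
Dir SE: first cell '.' (not opp) -> no flip
All flips: (3,1)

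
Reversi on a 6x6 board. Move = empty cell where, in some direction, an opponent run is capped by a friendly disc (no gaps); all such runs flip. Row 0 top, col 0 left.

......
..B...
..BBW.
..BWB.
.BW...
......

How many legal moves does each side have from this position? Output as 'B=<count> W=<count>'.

Answer: B=5 W=8

Derivation:
-- B to move --
(1,3): no bracket -> illegal
(1,4): flips 1 -> legal
(1,5): no bracket -> illegal
(2,5): flips 1 -> legal
(3,1): no bracket -> illegal
(3,5): no bracket -> illegal
(4,3): flips 2 -> legal
(4,4): flips 1 -> legal
(5,1): no bracket -> illegal
(5,2): flips 1 -> legal
(5,3): no bracket -> illegal
B mobility = 5
-- W to move --
(0,1): no bracket -> illegal
(0,2): flips 3 -> legal
(0,3): no bracket -> illegal
(1,1): flips 1 -> legal
(1,3): flips 1 -> legal
(1,4): no bracket -> illegal
(2,1): flips 2 -> legal
(2,5): no bracket -> illegal
(3,0): no bracket -> illegal
(3,1): flips 1 -> legal
(3,5): flips 1 -> legal
(4,0): flips 1 -> legal
(4,3): no bracket -> illegal
(4,4): flips 1 -> legal
(4,5): no bracket -> illegal
(5,0): no bracket -> illegal
(5,1): no bracket -> illegal
(5,2): no bracket -> illegal
W mobility = 8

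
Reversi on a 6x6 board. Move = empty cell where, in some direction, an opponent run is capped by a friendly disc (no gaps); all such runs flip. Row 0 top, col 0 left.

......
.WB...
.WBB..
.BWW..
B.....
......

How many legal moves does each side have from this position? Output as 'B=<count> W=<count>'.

-- B to move --
(0,0): flips 1 -> legal
(0,1): flips 2 -> legal
(0,2): no bracket -> illegal
(1,0): flips 1 -> legal
(2,0): flips 1 -> legal
(2,4): no bracket -> illegal
(3,0): flips 1 -> legal
(3,4): flips 2 -> legal
(4,1): flips 1 -> legal
(4,2): flips 1 -> legal
(4,3): flips 1 -> legal
(4,4): flips 1 -> legal
B mobility = 10
-- W to move --
(0,1): no bracket -> illegal
(0,2): flips 2 -> legal
(0,3): flips 1 -> legal
(1,3): flips 2 -> legal
(1,4): flips 1 -> legal
(2,0): no bracket -> illegal
(2,4): flips 2 -> legal
(3,0): flips 1 -> legal
(3,4): no bracket -> illegal
(4,1): flips 1 -> legal
(4,2): no bracket -> illegal
(5,0): no bracket -> illegal
(5,1): no bracket -> illegal
W mobility = 7

Answer: B=10 W=7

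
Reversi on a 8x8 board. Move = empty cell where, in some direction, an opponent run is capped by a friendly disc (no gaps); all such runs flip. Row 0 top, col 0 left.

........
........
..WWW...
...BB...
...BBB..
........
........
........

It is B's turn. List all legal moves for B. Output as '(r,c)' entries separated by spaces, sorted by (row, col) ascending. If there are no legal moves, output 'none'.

(1,1): flips 1 -> legal
(1,2): flips 1 -> legal
(1,3): flips 1 -> legal
(1,4): flips 1 -> legal
(1,5): flips 1 -> legal
(2,1): no bracket -> illegal
(2,5): no bracket -> illegal
(3,1): no bracket -> illegal
(3,2): no bracket -> illegal
(3,5): no bracket -> illegal

Answer: (1,1) (1,2) (1,3) (1,4) (1,5)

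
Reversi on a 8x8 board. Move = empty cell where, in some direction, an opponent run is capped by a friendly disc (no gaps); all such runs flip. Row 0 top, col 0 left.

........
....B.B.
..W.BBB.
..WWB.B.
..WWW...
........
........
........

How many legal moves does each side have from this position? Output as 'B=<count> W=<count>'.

-- B to move --
(1,1): no bracket -> illegal
(1,2): no bracket -> illegal
(1,3): no bracket -> illegal
(2,1): no bracket -> illegal
(2,3): no bracket -> illegal
(3,1): flips 2 -> legal
(3,5): no bracket -> illegal
(4,1): no bracket -> illegal
(4,5): no bracket -> illegal
(5,1): flips 2 -> legal
(5,2): flips 1 -> legal
(5,3): no bracket -> illegal
(5,4): flips 1 -> legal
(5,5): no bracket -> illegal
B mobility = 4
-- W to move --
(0,3): no bracket -> illegal
(0,4): flips 3 -> legal
(0,5): no bracket -> illegal
(0,6): no bracket -> illegal
(0,7): flips 3 -> legal
(1,3): no bracket -> illegal
(1,5): flips 1 -> legal
(1,7): no bracket -> illegal
(2,3): no bracket -> illegal
(2,7): no bracket -> illegal
(3,5): flips 1 -> legal
(3,7): no bracket -> illegal
(4,5): no bracket -> illegal
(4,6): no bracket -> illegal
(4,7): no bracket -> illegal
W mobility = 4

Answer: B=4 W=4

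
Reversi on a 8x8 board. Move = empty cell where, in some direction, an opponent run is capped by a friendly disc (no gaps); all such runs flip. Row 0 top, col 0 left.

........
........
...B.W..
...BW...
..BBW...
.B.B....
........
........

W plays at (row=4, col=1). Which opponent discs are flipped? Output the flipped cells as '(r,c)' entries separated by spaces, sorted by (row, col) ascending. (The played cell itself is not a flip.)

Dir NW: first cell '.' (not opp) -> no flip
Dir N: first cell '.' (not opp) -> no flip
Dir NE: first cell '.' (not opp) -> no flip
Dir W: first cell '.' (not opp) -> no flip
Dir E: opp run (4,2) (4,3) capped by W -> flip
Dir SW: first cell '.' (not opp) -> no flip
Dir S: opp run (5,1), next='.' -> no flip
Dir SE: first cell '.' (not opp) -> no flip

Answer: (4,2) (4,3)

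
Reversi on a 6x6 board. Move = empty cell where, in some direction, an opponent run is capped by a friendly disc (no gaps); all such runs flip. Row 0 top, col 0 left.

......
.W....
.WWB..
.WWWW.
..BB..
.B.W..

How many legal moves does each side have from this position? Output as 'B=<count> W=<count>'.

-- B to move --
(0,0): no bracket -> illegal
(0,1): no bracket -> illegal
(0,2): no bracket -> illegal
(1,0): flips 2 -> legal
(1,2): flips 2 -> legal
(1,3): no bracket -> illegal
(2,0): flips 3 -> legal
(2,4): flips 1 -> legal
(2,5): flips 1 -> legal
(3,0): no bracket -> illegal
(3,5): no bracket -> illegal
(4,0): no bracket -> illegal
(4,1): flips 1 -> legal
(4,4): no bracket -> illegal
(4,5): flips 1 -> legal
(5,2): no bracket -> illegal
(5,4): no bracket -> illegal
B mobility = 7
-- W to move --
(1,2): flips 1 -> legal
(1,3): flips 1 -> legal
(1,4): flips 1 -> legal
(2,4): flips 1 -> legal
(4,0): no bracket -> illegal
(4,1): no bracket -> illegal
(4,4): no bracket -> illegal
(5,0): no bracket -> illegal
(5,2): flips 2 -> legal
(5,4): flips 1 -> legal
W mobility = 6

Answer: B=7 W=6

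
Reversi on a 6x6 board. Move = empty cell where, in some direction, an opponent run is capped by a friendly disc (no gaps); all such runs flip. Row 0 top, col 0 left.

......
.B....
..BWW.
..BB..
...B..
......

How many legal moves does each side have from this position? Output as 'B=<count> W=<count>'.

Answer: B=4 W=4

Derivation:
-- B to move --
(1,2): no bracket -> illegal
(1,3): flips 1 -> legal
(1,4): flips 1 -> legal
(1,5): flips 1 -> legal
(2,5): flips 2 -> legal
(3,4): no bracket -> illegal
(3,5): no bracket -> illegal
B mobility = 4
-- W to move --
(0,0): no bracket -> illegal
(0,1): no bracket -> illegal
(0,2): no bracket -> illegal
(1,0): no bracket -> illegal
(1,2): no bracket -> illegal
(1,3): no bracket -> illegal
(2,0): no bracket -> illegal
(2,1): flips 1 -> legal
(3,1): no bracket -> illegal
(3,4): no bracket -> illegal
(4,1): flips 1 -> legal
(4,2): flips 1 -> legal
(4,4): no bracket -> illegal
(5,2): no bracket -> illegal
(5,3): flips 2 -> legal
(5,4): no bracket -> illegal
W mobility = 4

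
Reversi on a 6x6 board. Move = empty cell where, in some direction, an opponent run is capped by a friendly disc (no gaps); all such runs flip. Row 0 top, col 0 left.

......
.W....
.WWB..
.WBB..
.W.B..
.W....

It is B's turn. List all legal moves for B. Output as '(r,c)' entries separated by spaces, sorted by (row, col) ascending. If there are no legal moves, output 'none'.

Answer: (0,0) (1,0) (1,2) (2,0) (3,0) (5,0)

Derivation:
(0,0): flips 2 -> legal
(0,1): no bracket -> illegal
(0,2): no bracket -> illegal
(1,0): flips 1 -> legal
(1,2): flips 1 -> legal
(1,3): no bracket -> illegal
(2,0): flips 2 -> legal
(3,0): flips 1 -> legal
(4,0): no bracket -> illegal
(4,2): no bracket -> illegal
(5,0): flips 1 -> legal
(5,2): no bracket -> illegal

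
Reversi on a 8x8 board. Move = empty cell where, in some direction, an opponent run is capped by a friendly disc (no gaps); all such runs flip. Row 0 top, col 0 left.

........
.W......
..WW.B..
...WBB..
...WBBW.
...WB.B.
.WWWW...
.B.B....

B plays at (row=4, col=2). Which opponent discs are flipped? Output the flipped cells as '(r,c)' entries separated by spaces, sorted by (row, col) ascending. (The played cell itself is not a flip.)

Dir NW: first cell '.' (not opp) -> no flip
Dir N: first cell '.' (not opp) -> no flip
Dir NE: opp run (3,3), next='.' -> no flip
Dir W: first cell '.' (not opp) -> no flip
Dir E: opp run (4,3) capped by B -> flip
Dir SW: first cell '.' (not opp) -> no flip
Dir S: first cell '.' (not opp) -> no flip
Dir SE: opp run (5,3) (6,4), next='.' -> no flip

Answer: (4,3)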